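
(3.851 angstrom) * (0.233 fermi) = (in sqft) 1 angstrom = 1e-10 m, so 3.851 angstrom = 3.851 * 1e-10 = 3.851e-10 m. 1 fermi = 1e-15 m, so 0.233 fermi = 0.233 * 1e-15 = 2.33e-16 m. Combine: 3.851e-10 m * 2.33e-16 m = 8.97283e-26 m^2. 1 sqft = 0.09290304 m^2, so 8.97283e-26 m^2 = 8.97283e-26 / 0.09290304 = 9.6582738e-25 sqft ≈ 9.658e-25 sqft (4 s.f.). Final answer: 9.658e-25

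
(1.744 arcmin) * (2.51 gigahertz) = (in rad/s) 1.273e+06. Check: 1 arcmin = 0.00029088821 rad, so 1.744 arcmin = 1.744 * 0.00029088821 = 0.00050730904 rad. 1 gigahertz = 1e+09 Hz, so 2.51 gigahertz = 2.51 * 1e+09 = 2.51e+09 Hz. Combine: 0.00050730904 rad * 2.51e+09 Hz = 1273345.7 rad/s. Result: 1273345.7 rad/s ≈ 1.273e+06 rad/s (4 s.f.).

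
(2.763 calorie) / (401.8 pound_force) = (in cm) 0.6468. Check: 1 calorie = 4.184 J, so 2.763 calorie = 2.763 * 4.184 = 11.560392 J. 1 pound_force = 4.4482216 N, so 401.8 pound_force = 401.8 * 4.4482216 = 1787.2954 N. Combine: 11.560392 J / 1787.2954 N = 0.0064680924 m. 1 cm = 0.01 m, so 0.0064680924 m = 0.0064680924 / 0.01 = 0.64680924 cm ≈ 0.6468 cm (4 s.f.).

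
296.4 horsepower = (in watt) 1 horsepower = 745.69987 W, so 296.4 horsepower = 296.4 * 745.69987 = 221025.44 W. 221025.44 W = 221025.44 watt ≈ 2.21e+05 watt (4 s.f.). Final answer: 2.21e+05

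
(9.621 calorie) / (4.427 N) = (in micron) 9.093e+06. Check: 1 calorie = 4.184 J, so 9.621 calorie = 9.621 * 4.184 = 40.254264 J. 4.427 N is already in N. Combine: 40.254264 J / 4.427 N = 9.092899 m. 1 micron = 1e-06 m, so 9.092899 m = 9.092899 / 1e-06 = 9092899 micron ≈ 9.093e+06 micron (4 s.f.).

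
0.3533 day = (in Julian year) 1 day = 86400 s, so 0.3533 day = 0.3533 * 86400 = 30525.12 s. 1 Julian year = 31557600 s, so 30525.12 s = 30525.12 / 31557600 = 0.00096728268 Julian year ≈ 0.0009673 Julian year (4 s.f.). Final answer: 0.0009673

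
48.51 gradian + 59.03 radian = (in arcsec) 1.233e+07. Check: 1 gradian = 0.015707963 rad, so 48.51 gradian = 48.51 * 0.015707963 = 0.7619933 rad. 59.03 radian = 59.03 rad. Sum: 0.7619933 + 59.03 = 59.791993 rad. 1 arcsec = 4.8481368e-06 rad, so 59.791993 rad = 59.791993 / 4.8481368e-06 = 12332984 arcsec ≈ 1.233e+07 arcsec (4 s.f.).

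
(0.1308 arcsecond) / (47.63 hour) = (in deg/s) 2.119e-10. Check: 1 arcsecond = 4.8481368e-06 rad, so 0.1308 arcsecond = 0.1308 * 4.8481368e-06 = 6.3413629e-07 rad. 1 hour = 3600 s, so 47.63 hour = 47.63 * 3600 = 171468 s. Combine: 6.3413629e-07 rad / 171468 s = 3.6982778e-12 rad/s. 1 deg/s = 0.017453293 rad/s, so 3.6982778e-12 rad/s = 3.6982778e-12 / 0.017453293 = 2.1189571e-10 deg/s ≈ 2.119e-10 deg/s (4 s.f.).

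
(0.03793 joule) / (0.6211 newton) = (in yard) 0.03793 joule = 0.03793 J. 0.6211 newton = 0.6211 N. Combine: 0.03793 J / 0.6211 N = 0.061069071 m. 1 yard = 0.9144 m, so 0.061069071 m = 0.061069071 / 0.9144 = 0.066785948 yard ≈ 0.06679 yard (4 s.f.). Final answer: 0.06679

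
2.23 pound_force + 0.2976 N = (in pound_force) 1 pound_force = 4.4482216 N, so 2.23 pound_force = 2.23 * 4.4482216 = 9.9195342 N. 0.2976 N is already in N. Sum: 9.9195342 + 0.2976 = 10.217134 N. 1 pound_force = 4.4482216 N, so 10.217134 N = 10.217134 / 4.4482216 = 2.2969031 pound_force ≈ 2.297 pound_force (4 s.f.). Final answer: 2.297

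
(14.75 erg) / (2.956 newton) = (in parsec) 1.617e-23. Check: 1 erg = 1e-07 J, so 14.75 erg = 14.75 * 1e-07 = 1.475e-06 J. 2.956 newton = 2.956 N. Combine: 1.475e-06 J / 2.956 N = 4.9898512e-07 m. 1 parsec = 3.0856776e+16 m, so 4.9898512e-07 m = 4.9898512e-07 / 3.0856776e+16 = 1.6171006e-23 parsec ≈ 1.617e-23 parsec (4 s.f.).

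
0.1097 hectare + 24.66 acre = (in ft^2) 1.086e+06. Check: 1 hectare = 10000 m^2, so 0.1097 hectare = 0.1097 * 10000 = 1097 m^2. 1 acre = 4046.8564 m^2, so 24.66 acre = 24.66 * 4046.8564 = 99795.479 m^2. Sum: 1097 + 99795.479 = 100892.48 m^2. 1 ft^2 = 0.09290304 m^2, so 100892.48 m^2 = 100892.48 / 0.09290304 = 1085997.6 ft^2 ≈ 1.086e+06 ft^2 (4 s.f.).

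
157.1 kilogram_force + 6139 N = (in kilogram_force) 783.1. Check: 1 kilogram_force = 9.80665 N, so 157.1 kilogram_force = 157.1 * 9.80665 = 1540.6247 N. 6139 N is already in N. Sum: 1540.6247 + 6139 = 7679.6247 N. 1 kilogram_force = 9.80665 N, so 7679.6247 N = 7679.6247 / 9.80665 = 783.10378 kilogram_force ≈ 783.1 kilogram_force (4 s.f.).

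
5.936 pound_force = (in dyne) 2.64e+06. Check: 1 pound_force = 4.4482216 N, so 5.936 pound_force = 5.936 * 4.4482216 = 26.404644 N. 1 dyne = 1e-05 N, so 26.404644 N = 26.404644 / 1e-05 = 2640464.4 dyne ≈ 2.64e+06 dyne (4 s.f.).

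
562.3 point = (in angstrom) 1 point = 0.00035277778 m, so 562.3 point = 562.3 * 0.00035277778 = 0.19836694 m. 1 angstrom = 1e-10 m, so 0.19836694 m = 0.19836694 / 1e-10 = 1.9836694e+09 angstrom ≈ 1.984e+09 angstrom (4 s.f.). Final answer: 1.984e+09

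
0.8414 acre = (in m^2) 1 acre = 4046.8564 m^2, so 0.8414 acre = 0.8414 * 4046.8564 = 3405.025 m^2. Result: 3405.025 m^2 ≈ 3405 m^2 (4 s.f.). Final answer: 3405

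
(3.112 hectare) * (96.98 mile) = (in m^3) 4.857e+09. Check: 1 hectare = 10000 m^2, so 3.112 hectare = 3.112 * 10000 = 31120 m^2. 1 mile = 1609.344 m, so 96.98 mile = 96.98 * 1609.344 = 156074.18 m. Combine: 31120 m^2 * 156074.18 m = 4.8570285e+09 m^3. Result: 4.8570285e+09 m^3 ≈ 4.857e+09 m^3 (4 s.f.).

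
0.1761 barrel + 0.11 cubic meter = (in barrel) 1 barrel = 0.15898729 m^3, so 0.1761 barrel = 0.1761 * 0.15898729 = 0.027997663 m^3. 0.11 cubic meter = 0.11 m^3. Sum: 0.027997663 + 0.11 = 0.13799766 m^3. 1 barrel = 0.15898729 m^3, so 0.13799766 m^3 = 0.13799766 / 0.15898729 = 0.86797918 barrel ≈ 0.868 barrel (4 s.f.). Final answer: 0.868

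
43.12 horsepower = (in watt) 3.215e+04. Check: 1 horsepower = 745.69987 W, so 43.12 horsepower = 43.12 * 745.69987 = 32154.578 W. 32154.578 W = 32154.578 watt ≈ 3.215e+04 watt (4 s.f.).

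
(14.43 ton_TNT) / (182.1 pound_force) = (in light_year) 7.878e-09. Check: 1 ton_TNT = 4.184e+09 J, so 14.43 ton_TNT = 14.43 * 4.184e+09 = 6.037512e+10 J. 1 pound_force = 4.4482216 N, so 182.1 pound_force = 182.1 * 4.4482216 = 810.02116 N. Combine: 6.037512e+10 J / 810.02116 N = 74535238 m. 1 light_year = 9.4607305e+15 m, so 74535238 m = 74535238 / 9.4607305e+15 = 7.8783809e-09 light_year ≈ 7.878e-09 light_year (4 s.f.).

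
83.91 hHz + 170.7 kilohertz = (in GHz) 0.0001791. Check: 1 hHz = 100 Hz, so 83.91 hHz = 83.91 * 100 = 8391 Hz. 1 kilohertz = 1000 Hz, so 170.7 kilohertz = 170.7 * 1000 = 170700 Hz. Sum: 8391 + 170700 = 179091 Hz. 1 GHz = 1e+09 Hz, so 179091 Hz = 179091 / 1e+09 = 0.000179091 GHz ≈ 0.0001791 GHz (4 s.f.).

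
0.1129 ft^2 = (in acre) 1 ft^2 = 0.09290304 m^2, so 0.1129 ft^2 = 0.1129 * 0.09290304 = 0.010488753 m^2. 1 acre = 4046.8564 m^2, so 0.010488753 m^2 = 0.010488753 / 4046.8564 = 2.5918274e-06 acre ≈ 2.592e-06 acre (4 s.f.). Final answer: 2.592e-06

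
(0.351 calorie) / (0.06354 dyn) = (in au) 1 calorie = 4.184 J, so 0.351 calorie = 0.351 * 4.184 = 1.468584 J. 1 dyn = 1e-05 N, so 0.06354 dyn = 0.06354 * 1e-05 = 6.354e-07 N. Combine: 1.468584 J / 6.354e-07 N = 2311274.8 m. 1 au = 1.4959787e+11 m, so 2311274.8 m = 2311274.8 / 1.4959787e+11 = 1.5449918e-05 au ≈ 1.545e-05 au (4 s.f.). Final answer: 1.545e-05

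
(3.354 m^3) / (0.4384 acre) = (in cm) 3.354 m^3 is already in m^3. 1 acre = 4046.8564 m^2, so 0.4384 acre = 0.4384 * 4046.8564 = 1774.1419 m^2. Combine: 3.354 m^3 / 1774.1419 m^2 = 0.0018904914 m. 1 cm = 0.01 m, so 0.0018904914 m = 0.0018904914 / 0.01 = 0.18904914 cm ≈ 0.189 cm (4 s.f.). Final answer: 0.189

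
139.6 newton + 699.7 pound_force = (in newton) 139.6 newton = 139.6 N. 1 pound_force = 4.4482216 N, so 699.7 pound_force = 699.7 * 4.4482216 = 3112.4207 N. Sum: 139.6 + 3112.4207 = 3252.0207 N. 3252.0207 N = 3252.0207 newton ≈ 3252 newton (4 s.f.). Final answer: 3252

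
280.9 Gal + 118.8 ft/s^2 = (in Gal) 1 Gal = 0.01 m/s^2, so 280.9 Gal = 280.9 * 0.01 = 2.809 m/s^2. 1 ft/s^2 = 0.3048 m/s^2, so 118.8 ft/s^2 = 118.8 * 0.3048 = 36.21024 m/s^2. Sum: 2.809 + 36.21024 = 39.01924 m/s^2. 1 Gal = 0.01 m/s^2, so 39.01924 m/s^2 = 39.01924 / 0.01 = 3901.924 Gal ≈ 3902 Gal (4 s.f.). Final answer: 3902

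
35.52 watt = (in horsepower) 0.04763. Check: 35.52 watt = 35.52 W. 1 horsepower = 745.69987 W, so 35.52 W = 35.52 / 745.69987 = 0.047633105 horsepower ≈ 0.04763 horsepower (4 s.f.).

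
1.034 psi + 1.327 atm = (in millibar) 1 psi = 6894.7573 Pa, so 1.034 psi = 1.034 * 6894.7573 = 7129.179 Pa. 1 atm = 101325 Pa, so 1.327 atm = 1.327 * 101325 = 134458.27 Pa. Sum: 7129.179 + 134458.27 = 141587.45 Pa. 1 millibar = 100 Pa, so 141587.45 Pa = 141587.45 / 100 = 1415.8745 millibar ≈ 1416 millibar (4 s.f.). Final answer: 1416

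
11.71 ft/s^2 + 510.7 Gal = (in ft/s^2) 1 ft/s^2 = 0.3048 m/s^2, so 11.71 ft/s^2 = 11.71 * 0.3048 = 3.569208 m/s^2. 1 Gal = 0.01 m/s^2, so 510.7 Gal = 510.7 * 0.01 = 5.107 m/s^2. Sum: 3.569208 + 5.107 = 8.676208 m/s^2. 1 ft/s^2 = 0.3048 m/s^2, so 8.676208 m/s^2 = 8.676208 / 0.3048 = 28.465249 ft/s^2 ≈ 28.47 ft/s^2 (4 s.f.). Final answer: 28.47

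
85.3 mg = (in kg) 8.53e-05. Check: 1 mg = 1e-06 kg, so 85.3 mg = 85.3 * 1e-06 = 8.53e-05 kg. Result: 8.53e-05 kg.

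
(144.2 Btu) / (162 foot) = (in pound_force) 1 Btu = 1055.0559 J, so 144.2 Btu = 144.2 * 1055.0559 = 152139.05 J. 1 foot = 0.3048 m, so 162 foot = 162 * 0.3048 = 49.3776 m. Combine: 152139.05 J / 49.3776 m = 3081.135 N. 1 pound_force = 4.4482216 N, so 3081.135 N = 3081.135 / 4.4482216 = 692.66671 pound_force ≈ 692.7 pound_force (4 s.f.). Final answer: 692.7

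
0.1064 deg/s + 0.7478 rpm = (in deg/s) 1 deg/s = 0.017453293 rad/s, so 0.1064 deg/s = 0.1064 * 0.017453293 = 0.0018570303 rad/s. 1 rpm = 0.10471976 rad/s, so 0.7478 rpm = 0.7478 * 0.10471976 = 0.078309433 rad/s. Sum: 0.0018570303 + 0.078309433 = 0.080166463 rad/s. 1 deg/s = 0.017453293 rad/s, so 0.080166463 rad/s = 0.080166463 / 0.017453293 = 4.5932 deg/s ≈ 4.593 deg/s (4 s.f.). Final answer: 4.593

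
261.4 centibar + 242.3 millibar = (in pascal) 2.856e+05. Check: 1 centibar = 1000 Pa, so 261.4 centibar = 261.4 * 1000 = 261400 Pa. 1 millibar = 100 Pa, so 242.3 millibar = 242.3 * 100 = 24230 Pa. Sum: 261400 + 24230 = 285630 Pa. 285630 Pa = 285630 pascal ≈ 2.856e+05 pascal (4 s.f.).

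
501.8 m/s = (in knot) 1 knot = 0.51444444 m/s, so 501.8 m/s = 501.8 / 0.51444444 = 975.42117 knot ≈ 975.4 knot (4 s.f.). Final answer: 975.4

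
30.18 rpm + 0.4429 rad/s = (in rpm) 34.41. Check: 1 rpm = 0.10471976 rad/s, so 30.18 rpm = 30.18 * 0.10471976 = 3.1604422 rad/s. 0.4429 rad/s is already in rad/s. Sum: 3.1604422 + 0.4429 = 3.6033422 rad/s. 1 rpm = 0.10471976 rad/s, so 3.6033422 rad/s = 3.6033422 / 0.10471976 = 34.409383 rpm ≈ 34.41 rpm (4 s.f.).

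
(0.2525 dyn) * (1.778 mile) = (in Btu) 1 dyn = 1e-05 N, so 0.2525 dyn = 0.2525 * 1e-05 = 2.525e-06 N. 1 mile = 1609.344 m, so 1.778 mile = 1.778 * 1609.344 = 2861.4136 m. Combine: 2.525e-06 N * 2861.4136 m = 0.0072250694 J. 1 Btu = 1055.0559 J, so 0.0072250694 J = 0.0072250694 / 1055.0559 = 6.8480445e-06 Btu ≈ 6.848e-06 Btu (4 s.f.). Final answer: 6.848e-06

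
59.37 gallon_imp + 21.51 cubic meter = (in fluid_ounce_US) 7.365e+05. Check: 1 gallon_imp = 0.00454609 m^3, so 59.37 gallon_imp = 59.37 * 0.00454609 = 0.26990136 m^3. 21.51 cubic meter = 21.51 m^3. Sum: 0.26990136 + 21.51 = 21.779901 m^3. 1 fluid_ounce_US = 2.957353e-05 m^3, so 21.779901 m^3 = 21.779901 / 2.957353e-05 = 736466.08 fluid_ounce_US ≈ 7.365e+05 fluid_ounce_US (4 s.f.).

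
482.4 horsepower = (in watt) 3.597e+05. Check: 1 horsepower = 745.69987 W, so 482.4 horsepower = 482.4 * 745.69987 = 359725.62 W. 359725.62 W = 359725.62 watt ≈ 3.597e+05 watt (4 s.f.).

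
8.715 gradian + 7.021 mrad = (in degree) 8.246. Check: 1 gradian = 0.015707963 rad, so 8.715 gradian = 8.715 * 0.015707963 = 0.1368949 rad. 1 mrad = 0.001 rad, so 7.021 mrad = 7.021 * 0.001 = 0.007021 rad. Sum: 0.1368949 + 0.007021 = 0.1439159 rad. 1 degree = 0.017453293 rad, so 0.1439159 rad = 0.1439159 / 0.017453293 = 8.2457737 degree ≈ 8.246 degree (4 s.f.).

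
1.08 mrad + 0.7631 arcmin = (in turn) 0.0002072. Check: 1 mrad = 0.001 rad, so 1.08 mrad = 1.08 * 0.001 = 0.00108 rad. 1 arcmin = 0.00029088821 rad, so 0.7631 arcmin = 0.7631 * 0.00029088821 = 0.00022197679 rad. Sum: 0.00108 + 0.00022197679 = 0.0013019768 rad. 1 turn = 6.2831853 rad, so 0.0013019768 rad = 0.0013019768 / 6.2831853 = 0.00020721604 turn ≈ 0.0002072 turn (4 s.f.).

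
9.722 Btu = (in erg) 1.026e+11. Check: 1 Btu = 1055.0559 J, so 9.722 Btu = 9.722 * 1055.0559 = 10257.253 J. 1 erg = 1e-07 J, so 10257.253 J = 10257.253 / 1e-07 = 1.0257253e+11 erg ≈ 1.026e+11 erg (4 s.f.).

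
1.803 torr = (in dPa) 2404. Check: 1 torr = 133.32237 Pa, so 1.803 torr = 1.803 * 133.32237 = 240.38023 Pa. 1 dPa = 0.1 Pa, so 240.38023 Pa = 240.38023 / 0.1 = 2403.8023 dPa ≈ 2404 dPa (4 s.f.).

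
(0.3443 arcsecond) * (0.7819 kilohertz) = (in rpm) 0.01246. Check: 1 arcsecond = 4.8481368e-06 rad, so 0.3443 arcsecond = 0.3443 * 4.8481368e-06 = 1.6692135e-06 rad. 1 kilohertz = 1000 Hz, so 0.7819 kilohertz = 0.7819 * 1000 = 781.9 Hz. Combine: 1.6692135e-06 rad * 781.9 Hz = 0.001305158 rad/s. 1 rpm = 0.10471976 rad/s, so 0.001305158 rad/s = 0.001305158 / 0.10471976 = 0.012463341 rpm ≈ 0.01246 rpm (4 s.f.).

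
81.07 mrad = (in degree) 4.645. Check: 1 mrad = 0.001 rad, so 81.07 mrad = 81.07 * 0.001 = 0.08107 rad. 1 degree = 0.017453293 rad, so 0.08107 rad = 0.08107 / 0.017453293 = 4.6449688 degree ≈ 4.645 degree (4 s.f.).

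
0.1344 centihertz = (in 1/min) 1 centihertz = 0.01 Hz, so 0.1344 centihertz = 0.1344 * 0.01 = 0.001344 Hz. 1 1/min = 0.016666667 Hz, so 0.001344 Hz = 0.001344 / 0.016666667 = 0.08064 1/min. Final answer: 0.08064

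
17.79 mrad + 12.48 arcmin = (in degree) 1.227. Check: 1 mrad = 0.001 rad, so 17.79 mrad = 17.79 * 0.001 = 0.01779 rad. 1 arcmin = 0.00029088821 rad, so 12.48 arcmin = 12.48 * 0.00029088821 = 0.0036302848 rad. Sum: 0.01779 + 0.0036302848 = 0.021420285 rad. 1 degree = 0.017453293 rad, so 0.021420285 rad = 0.021420285 / 0.017453293 = 1.2272919 degree ≈ 1.227 degree (4 s.f.).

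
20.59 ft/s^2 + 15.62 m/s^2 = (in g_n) 2.233. Check: 1 ft/s^2 = 0.3048 m/s^2, so 20.59 ft/s^2 = 20.59 * 0.3048 = 6.275832 m/s^2. 15.62 m/s^2 is already in m/s^2. Sum: 6.275832 + 15.62 = 21.895832 m/s^2. 1 g_n = 9.80665 m/s^2, so 21.895832 m/s^2 = 21.895832 / 9.80665 = 2.2327535 g_n ≈ 2.233 g_n (4 s.f.).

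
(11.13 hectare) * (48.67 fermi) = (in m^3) 1 hectare = 10000 m^2, so 11.13 hectare = 11.13 * 10000 = 111300 m^2. 1 fermi = 1e-15 m, so 48.67 fermi = 48.67 * 1e-15 = 4.867e-14 m. Combine: 111300 m^2 * 4.867e-14 m = 5.416971e-09 m^3. Result: 5.416971e-09 m^3 ≈ 5.417e-09 m^3 (4 s.f.). Final answer: 5.417e-09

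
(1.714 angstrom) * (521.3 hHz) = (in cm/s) 0.0008935. Check: 1 angstrom = 1e-10 m, so 1.714 angstrom = 1.714 * 1e-10 = 1.714e-10 m. 1 hHz = 100 Hz, so 521.3 hHz = 521.3 * 100 = 52130 Hz. Combine: 1.714e-10 m * 52130 Hz = 8.935082e-06 m/s. 1 cm/s = 0.01 m/s, so 8.935082e-06 m/s = 8.935082e-06 / 0.01 = 0.0008935082 cm/s ≈ 0.0008935 cm/s (4 s.f.).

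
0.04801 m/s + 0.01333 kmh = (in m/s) 0.04801 m/s is already in m/s. 1 kmh = 0.27777778 m/s, so 0.01333 kmh = 0.01333 * 0.27777778 = 0.0037027778 m/s. Sum: 0.04801 + 0.0037027778 = 0.051712778 m/s. Result: 0.051712778 m/s ≈ 0.05171 m/s (4 s.f.). Final answer: 0.05171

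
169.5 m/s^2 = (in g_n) 17.28. Check: 1 g_n = 9.80665 m/s^2, so 169.5 m/s^2 = 169.5 / 9.80665 = 17.28419 g_n ≈ 17.28 g_n (4 s.f.).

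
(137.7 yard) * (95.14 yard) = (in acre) 2.707. Check: 1 yard = 0.9144 m, so 137.7 yard = 137.7 * 0.9144 = 125.91288 m. 1 yard = 0.9144 m, so 95.14 yard = 95.14 * 0.9144 = 86.996016 m. Combine: 125.91288 m * 86.996016 m = 10953.919 m^2. 1 acre = 4046.8564 m^2, so 10953.919 m^2 = 10953.919 / 4046.8564 = 2.7067723 acre ≈ 2.707 acre (4 s.f.).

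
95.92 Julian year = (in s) 3.027e+09. Check: 1 Julian year = 31557600 s, so 95.92 Julian year = 95.92 * 31557600 = 3.027005e+09 s. Result: 3.027005e+09 s ≈ 3.027e+09 s (4 s.f.).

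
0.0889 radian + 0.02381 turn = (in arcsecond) 4.919e+04. Check: 0.0889 radian = 0.0889 rad. 1 turn = 6.2831853 rad, so 0.02381 turn = 0.02381 * 6.2831853 = 0.14960264 rad. Sum: 0.0889 + 0.14960264 = 0.23850264 rad. 1 arcsecond = 4.8481368e-06 rad, so 0.23850264 rad = 0.23850264 / 4.8481368e-06 = 49194.701 arcsecond ≈ 4.919e+04 arcsecond (4 s.f.).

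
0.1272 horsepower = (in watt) 1 horsepower = 745.69987 W, so 0.1272 horsepower = 0.1272 * 745.69987 = 94.853024 W. 94.853024 W = 94.853024 watt ≈ 94.85 watt (4 s.f.). Final answer: 94.85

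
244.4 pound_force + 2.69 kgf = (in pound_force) 1 pound_force = 4.4482216 N, so 244.4 pound_force = 244.4 * 4.4482216 = 1087.1454 N. 1 kgf = 9.80665 N, so 2.69 kgf = 2.69 * 9.80665 = 26.379888 N. Sum: 1087.1454 + 26.379888 = 1113.5253 N. 1 pound_force = 4.4482216 N, so 1113.5253 N = 1113.5253 / 4.4482216 = 250.33043 pound_force ≈ 250.3 pound_force (4 s.f.). Final answer: 250.3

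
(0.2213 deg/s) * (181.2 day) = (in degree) 1 deg/s = 0.017453293 rad/s, so 0.2213 deg/s = 0.2213 * 0.017453293 = 0.0038624136 rad/s. 1 day = 86400 s, so 181.2 day = 181.2 * 86400 = 15655680 s. Combine: 0.0038624136 rad/s * 15655680 s = 60468.712 rad. 1 degree = 0.017453293 rad, so 60468.712 rad = 60468.712 / 0.017453293 = 3464602 degree ≈ 3.465e+06 degree (4 s.f.). Final answer: 3.465e+06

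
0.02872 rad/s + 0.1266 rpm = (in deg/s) 0.02872 rad/s is already in rad/s. 1 rpm = 0.10471976 rad/s, so 0.1266 rpm = 0.1266 * 0.10471976 = 0.013257521 rad/s. Sum: 0.02872 + 0.013257521 = 0.041977521 rad/s. 1 deg/s = 0.017453293 rad/s, so 0.041977521 rad/s = 0.041977521 / 0.017453293 = 2.4051348 deg/s ≈ 2.405 deg/s (4 s.f.). Final answer: 2.405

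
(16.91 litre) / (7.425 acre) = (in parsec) 1 litre = 0.001 m^3, so 16.91 litre = 16.91 * 0.001 = 0.01691 m^3. 1 acre = 4046.8564 m^2, so 7.425 acre = 7.425 * 4046.8564 = 30047.909 m^2. Combine: 0.01691 m^3 / 30047.909 m^2 = 5.6276795e-07 m. 1 parsec = 3.0856776e+16 m, so 5.6276795e-07 m = 5.6276795e-07 / 3.0856776e+16 = 1.8238067e-23 parsec ≈ 1.824e-23 parsec (4 s.f.). Final answer: 1.824e-23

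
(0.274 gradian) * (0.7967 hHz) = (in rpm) 3.274. Check: 1 gradian = 0.015707963 rad, so 0.274 gradian = 0.274 * 0.015707963 = 0.0043039819 rad. 1 hHz = 100 Hz, so 0.7967 hHz = 0.7967 * 100 = 79.67 Hz. Combine: 0.0043039819 rad * 79.67 Hz = 0.34289824 rad/s. 1 rpm = 0.10471976 rad/s, so 0.34289824 rad/s = 0.34289824 / 0.10471976 = 3.274437 rpm ≈ 3.274 rpm (4 s.f.).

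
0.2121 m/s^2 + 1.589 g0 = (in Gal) 1579. Check: 0.2121 m/s^2 is already in m/s^2. 1 g0 = 9.80665 m/s^2, so 1.589 g0 = 1.589 * 9.80665 = 15.582767 m/s^2. Sum: 0.2121 + 15.582767 = 15.794867 m/s^2. 1 Gal = 0.01 m/s^2, so 15.794867 m/s^2 = 15.794867 / 0.01 = 1579.4867 Gal ≈ 1579 Gal (4 s.f.).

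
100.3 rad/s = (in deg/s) 1 deg/s = 0.017453293 rad/s, so 100.3 rad/s = 100.3 / 0.017453293 = 5746.7667 deg/s ≈ 5747 deg/s (4 s.f.). Final answer: 5747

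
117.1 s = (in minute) 1.952. Check: 1 minute = 60 s, so 117.1 s = 117.1 / 60 = 1.9516667 minute ≈ 1.952 minute (4 s.f.).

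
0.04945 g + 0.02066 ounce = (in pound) 0.0014. Check: 1 g = 0.001 kg, so 0.04945 g = 0.04945 * 0.001 = 4.945e-05 kg. 1 ounce = 0.028349523 kg, so 0.02066 ounce = 0.02066 * 0.028349523 = 0.00058570115 kg. Sum: 4.945e-05 + 0.00058570115 = 0.00063515115 kg. 1 pound = 0.45359237 kg, so 0.00063515115 kg = 0.00063515115 / 0.45359237 = 0.0014002686 pound ≈ 0.0014 pound (4 s.f.).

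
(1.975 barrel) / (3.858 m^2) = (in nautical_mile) 4.395e-05. Check: 1 barrel = 0.15898729 m^3, so 1.975 barrel = 1.975 * 0.15898729 = 0.31399991 m^3. 3.858 m^2 is already in m^2. Combine: 0.31399991 m^3 / 3.858 m^2 = 0.081389297 m. 1 nautical_mile = 1852 m, so 0.081389297 m = 0.081389297 / 1852 = 4.3946705e-05 nautical_mile ≈ 4.395e-05 nautical_mile (4 s.f.).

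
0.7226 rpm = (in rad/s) 1 rpm = 0.10471976 rad/s, so 0.7226 rpm = 0.7226 * 0.10471976 = 0.075670495 rad/s. Result: 0.075670495 rad/s ≈ 0.07567 rad/s (4 s.f.). Final answer: 0.07567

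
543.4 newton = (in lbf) 543.4 newton = 543.4 N. 1 lbf = 4.4482216 N, so 543.4 N = 543.4 / 4.4482216 = 122.16118 lbf ≈ 122.2 lbf (4 s.f.). Final answer: 122.2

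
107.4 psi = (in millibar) 7405. Check: 1 psi = 6894.7573 Pa, so 107.4 psi = 107.4 * 6894.7573 = 740496.93 Pa. 1 millibar = 100 Pa, so 740496.93 Pa = 740496.93 / 100 = 7404.9693 millibar ≈ 7405 millibar (4 s.f.).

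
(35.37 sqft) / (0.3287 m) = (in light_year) 1.057e-15. Check: 1 sqft = 0.09290304 m^2, so 35.37 sqft = 35.37 * 0.09290304 = 3.2859805 m^2. 0.3287 m is already in m. Combine: 3.2859805 m^2 / 0.3287 m = 9.9968985 m. 1 light_year = 9.4607305e+15 m, so 9.9968985 m = 9.9968985 / 9.4607305e+15 = 1.056673e-15 light_year ≈ 1.057e-15 light_year (4 s.f.).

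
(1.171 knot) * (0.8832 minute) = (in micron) 3.192e+07. Check: 1 knot = 0.51444444 m/s, so 1.171 knot = 1.171 * 0.51444444 = 0.60241444 m/s. 1 minute = 60 s, so 0.8832 minute = 0.8832 * 60 = 52.992 s. Combine: 0.60241444 m/s * 52.992 s = 31.923146 m. 1 micron = 1e-06 m, so 31.923146 m = 31.923146 / 1e-06 = 31923146 micron ≈ 3.192e+07 micron (4 s.f.).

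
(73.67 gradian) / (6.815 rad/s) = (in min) 1 gradian = 0.015707963 rad, so 73.67 gradian = 73.67 * 0.015707963 = 1.1572057 rad. 6.815 rad/s is already in rad/s. Combine: 1.1572057 rad / 6.815 rad/s = 0.16980274 s. 1 min = 60 s, so 0.16980274 s = 0.16980274 / 60 = 0.0028300456 min ≈ 0.00283 min (4 s.f.). Final answer: 0.00283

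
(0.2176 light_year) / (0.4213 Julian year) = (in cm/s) 1 light_year = 9.4607305e+15 m, so 0.2176 light_year = 0.2176 * 9.4607305e+15 = 2.058655e+15 m. 1 Julian year = 31557600 s, so 0.4213 Julian year = 0.4213 * 31557600 = 13295217 s. Combine: 2.058655e+15 m / 13295217 s = 1.5484177e+08 m/s. 1 cm/s = 0.01 m/s, so 1.5484177e+08 m/s = 1.5484177e+08 / 0.01 = 1.5484177e+10 cm/s ≈ 1.548e+10 cm/s (4 s.f.). Final answer: 1.548e+10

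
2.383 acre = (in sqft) 1 acre = 4046.8564 m^2, so 2.383 acre = 2.383 * 4046.8564 = 9643.6589 m^2. 1 sqft = 0.09290304 m^2, so 9643.6589 m^2 = 9643.6589 / 0.09290304 = 103803.48 sqft ≈ 1.038e+05 sqft (4 s.f.). Final answer: 1.038e+05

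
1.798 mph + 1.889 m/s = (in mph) 6.024. Check: 1 mph = 0.44704 m/s, so 1.798 mph = 1.798 * 0.44704 = 0.80377792 m/s. 1.889 m/s is already in m/s. Sum: 0.80377792 + 1.889 = 2.6927779 m/s. 1 mph = 0.44704 m/s, so 2.6927779 m/s = 2.6927779 / 0.44704 = 6.0235727 mph ≈ 6.024 mph (4 s.f.).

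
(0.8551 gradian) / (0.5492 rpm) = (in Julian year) 7.401e-09. Check: 1 gradian = 0.015707963 rad, so 0.8551 gradian = 0.8551 * 0.015707963 = 0.013431879 rad. 1 rpm = 0.10471976 rad/s, so 0.5492 rpm = 0.5492 * 0.10471976 = 0.05751209 rad/s. Combine: 0.013431879 rad / 0.05751209 rad/s = 0.2335488 s. 1 Julian year = 31557600 s, so 0.2335488 s = 0.2335488 / 31557600 = 7.4007148e-09 Julian year ≈ 7.401e-09 Julian year (4 s.f.).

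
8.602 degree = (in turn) 1 degree = 0.017453293 rad, so 8.602 degree = 8.602 * 0.017453293 = 0.15013322 rad. 1 turn = 6.2831853 rad, so 0.15013322 rad = 0.15013322 / 6.2831853 = 0.023894444 turn ≈ 0.02389 turn (4 s.f.). Final answer: 0.02389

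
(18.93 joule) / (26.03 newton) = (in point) 2061. Check: 18.93 joule = 18.93 J. 26.03 newton = 26.03 N. Combine: 18.93 J / 26.03 N = 0.7272378 m. 1 point = 0.00035277778 m, so 0.7272378 m = 0.7272378 / 0.00035277778 = 2061.4615 point ≈ 2061 point (4 s.f.).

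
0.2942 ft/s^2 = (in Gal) 1 ft/s^2 = 0.3048 m/s^2, so 0.2942 ft/s^2 = 0.2942 * 0.3048 = 0.08967216 m/s^2. 1 Gal = 0.01 m/s^2, so 0.08967216 m/s^2 = 0.08967216 / 0.01 = 8.967216 Gal ≈ 8.967 Gal (4 s.f.). Final answer: 8.967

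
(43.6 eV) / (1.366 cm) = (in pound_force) 1.15e-16. Check: 1 eV = 1.6021766e-19 J, so 43.6 eV = 43.6 * 1.6021766e-19 = 6.9854901e-18 J. 1 cm = 0.01 m, so 1.366 cm = 1.366 * 0.01 = 0.01366 m. Combine: 6.9854901e-18 J / 0.01366 m = 5.1138288e-16 N. 1 pound_force = 4.4482216 N, so 5.1138288e-16 N = 5.1138288e-16 / 4.4482216 = 1.1496344e-16 pound_force ≈ 1.15e-16 pound_force (4 s.f.).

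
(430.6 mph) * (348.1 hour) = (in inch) 1 mph = 0.44704 m/s, so 430.6 mph = 430.6 * 0.44704 = 192.49542 m/s. 1 hour = 3600 s, so 348.1 hour = 348.1 * 3600 = 1253160 s. Combine: 192.49542 m/s * 1253160 s = 2.4122757e+08 m. 1 inch = 0.0254 m, so 2.4122757e+08 m = 2.4122757e+08 / 0.0254 = 9.4971482e+09 inch ≈ 9.497e+09 inch (4 s.f.). Final answer: 9.497e+09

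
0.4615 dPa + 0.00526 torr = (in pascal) 1 dPa = 0.1 Pa, so 0.4615 dPa = 0.4615 * 0.1 = 0.04615 Pa. 1 torr = 133.32237 Pa, so 0.00526 torr = 0.00526 * 133.32237 = 0.70127566 Pa. Sum: 0.04615 + 0.70127566 = 0.74742566 Pa. 0.74742566 Pa = 0.74742566 pascal ≈ 0.7474 pascal (4 s.f.). Final answer: 0.7474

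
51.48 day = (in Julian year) 0.1409. Check: 1 day = 86400 s, so 51.48 day = 51.48 * 86400 = 4447872 s. 1 Julian year = 31557600 s, so 4447872 s = 4447872 / 31557600 = 0.14094456 Julian year ≈ 0.1409 Julian year (4 s.f.).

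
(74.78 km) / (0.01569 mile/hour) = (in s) 1 km = 1000 m, so 74.78 km = 74.78 * 1000 = 74780 m. 1 mile/hour = 0.44704 m/s, so 0.01569 mile/hour = 0.01569 * 0.44704 = 0.0070140576 m/s. Combine: 74780 m / 0.0070140576 m/s = 10661447 s. Result: 10661447 s ≈ 1.066e+07 s (4 s.f.). Final answer: 1.066e+07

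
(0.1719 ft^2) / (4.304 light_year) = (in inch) 1 ft^2 = 0.09290304 m^2, so 0.1719 ft^2 = 0.1719 * 0.09290304 = 0.015970033 m^2. 1 light_year = 9.4607305e+15 m, so 4.304 light_year = 4.304 * 9.4607305e+15 = 4.0718984e+16 m. Combine: 0.015970033 m^2 / 4.0718984e+16 m = 3.9220116e-19 m. 1 inch = 0.0254 m, so 3.9220116e-19 m = 3.9220116e-19 / 0.0254 = 1.544099e-17 inch ≈ 1.544e-17 inch (4 s.f.). Final answer: 1.544e-17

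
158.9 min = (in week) 0.01576. Check: 1 min = 60 s, so 158.9 min = 158.9 * 60 = 9534 s. 1 week = 604800 s, so 9534 s = 9534 / 604800 = 0.015763889 week ≈ 0.01576 week (4 s.f.).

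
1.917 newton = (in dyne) 1.917 newton = 1.917 N. 1 dyne = 1e-05 N, so 1.917 N = 1.917 / 1e-05 = 191700 dyne ≈ 1.917e+05 dyne (4 s.f.). Final answer: 1.917e+05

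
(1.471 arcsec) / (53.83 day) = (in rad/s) 1.533e-12. Check: 1 arcsec = 4.8481368e-06 rad, so 1.471 arcsec = 1.471 * 4.8481368e-06 = 7.1316092e-06 rad. 1 day = 86400 s, so 53.83 day = 53.83 * 86400 = 4650912 s. Combine: 7.1316092e-06 rad / 4650912 s = 1.5333787e-12 rad/s. Result: 1.5333787e-12 rad/s ≈ 1.533e-12 rad/s (4 s.f.).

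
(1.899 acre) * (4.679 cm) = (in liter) 1 acre = 4046.8564 m^2, so 1.899 acre = 1.899 * 4046.8564 = 7684.9803 m^2. 1 cm = 0.01 m, so 4.679 cm = 4.679 * 0.01 = 0.04679 m. Combine: 7684.9803 m^2 * 0.04679 m = 359.58023 m^3. 1 liter = 0.001 m^3, so 359.58023 m^3 = 359.58023 / 0.001 = 359580.23 liter ≈ 3.596e+05 liter (4 s.f.). Final answer: 3.596e+05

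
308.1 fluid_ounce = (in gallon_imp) 2.004. Check: 1 fluid_ounce = 2.957353e-05 m^3, so 308.1 fluid_ounce = 308.1 * 2.957353e-05 = 0.0091116045 m^3. 1 gallon_imp = 0.00454609 m^3, so 0.0091116045 m^3 = 0.0091116045 / 0.00454609 = 2.0042728 gallon_imp ≈ 2.004 gallon_imp (4 s.f.).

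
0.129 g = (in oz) 1 g = 0.001 kg, so 0.129 g = 0.129 * 0.001 = 0.000129 kg. 1 oz = 0.028349523 kg, so 0.000129 kg = 0.000129 / 0.028349523 = 0.0045503411 oz ≈ 0.00455 oz (4 s.f.). Final answer: 0.00455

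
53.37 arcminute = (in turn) 0.002471. Check: 1 arcminute = 0.00029088821 rad, so 53.37 arcminute = 53.37 * 0.00029088821 = 0.015524704 rad. 1 turn = 6.2831853 rad, so 0.015524704 rad = 0.015524704 / 6.2831853 = 0.0024708333 turn ≈ 0.002471 turn (4 s.f.).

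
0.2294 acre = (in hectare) 0.09283. Check: 1 acre = 4046.8564 m^2, so 0.2294 acre = 0.2294 * 4046.8564 = 928.34886 m^2. 1 hectare = 10000 m^2, so 928.34886 m^2 = 928.34886 / 10000 = 0.092834886 hectare ≈ 0.09283 hectare (4 s.f.).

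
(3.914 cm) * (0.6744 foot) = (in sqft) 1 cm = 0.01 m, so 3.914 cm = 3.914 * 0.01 = 0.03914 m. 1 foot = 0.3048 m, so 0.6744 foot = 0.6744 * 0.3048 = 0.20555712 m. Combine: 0.03914 m * 0.20555712 m = 0.0080455057 m^2. 1 sqft = 0.09290304 m^2, so 0.0080455057 m^2 = 0.0080455057 / 0.09290304 = 0.086601102 sqft ≈ 0.0866 sqft (4 s.f.). Final answer: 0.0866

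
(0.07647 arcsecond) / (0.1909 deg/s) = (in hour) 3.091e-08. Check: 1 arcsecond = 4.8481368e-06 rad, so 0.07647 arcsecond = 0.07647 * 4.8481368e-06 = 3.7073702e-07 rad. 1 deg/s = 0.017453293 rad/s, so 0.1909 deg/s = 0.1909 * 0.017453293 = 0.0033318335 rad/s. Combine: 3.7073702e-07 rad / 0.0033318335 rad/s = 0.00011127117 s. 1 hour = 3600 s, so 0.00011127117 s = 0.00011127117 / 3600 = 3.0908659e-08 hour ≈ 3.091e-08 hour (4 s.f.).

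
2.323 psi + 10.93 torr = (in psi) 1 psi = 6894.7573 Pa, so 2.323 psi = 2.323 * 6894.7573 = 16016.521 Pa. 1 torr = 133.32237 Pa, so 10.93 torr = 10.93 * 133.32237 = 1457.2135 Pa. Sum: 16016.521 + 1457.2135 = 17473.735 Pa. 1 psi = 6894.7573 Pa, so 17473.735 Pa = 17473.735 / 6894.7573 = 2.5343509 psi ≈ 2.534 psi (4 s.f.). Final answer: 2.534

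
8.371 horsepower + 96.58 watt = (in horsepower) 1 horsepower = 745.69987 W, so 8.371 horsepower = 8.371 * 745.69987 = 6242.2536 W. 96.58 watt = 96.58 W. Sum: 6242.2536 + 96.58 = 6338.8336 W. 1 horsepower = 745.69987 W, so 6338.8336 W = 6338.8336 / 745.69987 = 8.5005159 horsepower ≈ 8.501 horsepower (4 s.f.). Final answer: 8.501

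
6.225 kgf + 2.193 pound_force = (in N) 70.8. Check: 1 kgf = 9.80665 N, so 6.225 kgf = 6.225 * 9.80665 = 61.046396 N. 1 pound_force = 4.4482216 N, so 2.193 pound_force = 2.193 * 4.4482216 = 9.75495 N. Sum: 61.046396 + 9.75495 = 70.801346 N. Result: 70.801346 N ≈ 70.8 N (4 s.f.).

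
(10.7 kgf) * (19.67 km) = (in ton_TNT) 1 kgf = 9.80665 N, so 10.7 kgf = 10.7 * 9.80665 = 104.93115 N. 1 km = 1000 m, so 19.67 km = 19.67 * 1000 = 19670 m. Combine: 104.93115 N * 19670 m = 2063995.8 J. 1 ton_TNT = 4.184e+09 J, so 2063995.8 J = 2063995.8 / 4.184e+09 = 0.00049330684 ton_TNT ≈ 0.0004933 ton_TNT (4 s.f.). Final answer: 0.0004933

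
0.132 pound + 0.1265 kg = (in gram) 1 pound = 0.45359237 kg, so 0.132 pound = 0.132 * 0.45359237 = 0.059874193 kg. 0.1265 kg is already in kg. Sum: 0.059874193 + 0.1265 = 0.18637419 kg. 1 gram = 0.001 kg, so 0.18637419 kg = 0.18637419 / 0.001 = 186.37419 gram ≈ 186.4 gram (4 s.f.). Final answer: 186.4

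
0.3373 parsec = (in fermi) 1 parsec = 3.0856776e+16 m, so 0.3373 parsec = 0.3373 * 3.0856776e+16 = 1.040799e+16 m. 1 fermi = 1e-15 m, so 1.040799e+16 m = 1.040799e+16 / 1e-15 = 1.040799e+31 fermi ≈ 1.041e+31 fermi (4 s.f.). Final answer: 1.041e+31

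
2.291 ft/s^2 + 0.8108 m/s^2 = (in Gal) 1 ft/s^2 = 0.3048 m/s^2, so 2.291 ft/s^2 = 2.291 * 0.3048 = 0.6982968 m/s^2. 0.8108 m/s^2 is already in m/s^2. Sum: 0.6982968 + 0.8108 = 1.5090968 m/s^2. 1 Gal = 0.01 m/s^2, so 1.5090968 m/s^2 = 1.5090968 / 0.01 = 150.90968 Gal ≈ 150.9 Gal (4 s.f.). Final answer: 150.9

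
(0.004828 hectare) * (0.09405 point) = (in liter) 1.602. Check: 1 hectare = 10000 m^2, so 0.004828 hectare = 0.004828 * 10000 = 48.28 m^2. 1 point = 0.00035277778 m, so 0.09405 point = 0.09405 * 0.00035277778 = 3.317875e-05 m. Combine: 48.28 m^2 * 3.317875e-05 m = 0.0016018701 m^3. 1 liter = 0.001 m^3, so 0.0016018701 m^3 = 0.0016018701 / 0.001 = 1.6018701 liter ≈ 1.602 liter (4 s.f.).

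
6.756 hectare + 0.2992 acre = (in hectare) 6.877. Check: 1 hectare = 10000 m^2, so 6.756 hectare = 6.756 * 10000 = 67560 m^2. 1 acre = 4046.8564 m^2, so 0.2992 acre = 0.2992 * 4046.8564 = 1210.8194 m^2. Sum: 67560 + 1210.8194 = 68770.819 m^2. 1 hectare = 10000 m^2, so 68770.819 m^2 = 68770.819 / 10000 = 6.8770819 hectare ≈ 6.877 hectare (4 s.f.).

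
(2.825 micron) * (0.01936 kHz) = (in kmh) 0.0001969. Check: 1 micron = 1e-06 m, so 2.825 micron = 2.825 * 1e-06 = 2.825e-06 m. 1 kHz = 1000 Hz, so 0.01936 kHz = 0.01936 * 1000 = 19.36 Hz. Combine: 2.825e-06 m * 19.36 Hz = 5.4692e-05 m/s. 1 kmh = 0.27777778 m/s, so 5.4692e-05 m/s = 5.4692e-05 / 0.27777778 = 0.0001968912 kmh ≈ 0.0001969 kmh (4 s.f.).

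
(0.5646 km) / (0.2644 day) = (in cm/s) 2.472. Check: 1 km = 1000 m, so 0.5646 km = 0.5646 * 1000 = 564.6 m. 1 day = 86400 s, so 0.2644 day = 0.2644 * 86400 = 22844.16 s. Combine: 564.6 m / 22844.16 s = 0.024715288 m/s. 1 cm/s = 0.01 m/s, so 0.024715288 m/s = 0.024715288 / 0.01 = 2.4715288 cm/s ≈ 2.472 cm/s (4 s.f.).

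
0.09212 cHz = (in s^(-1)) 0.0009212. Check: 1 cHz = 0.01 Hz, so 0.09212 cHz = 0.09212 * 0.01 = 0.0009212 Hz. 0.0009212 Hz = 0.0009212 s^(-1).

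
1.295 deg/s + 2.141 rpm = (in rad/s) 0.2468. Check: 1 deg/s = 0.017453293 rad/s, so 1.295 deg/s = 1.295 * 0.017453293 = 0.022602014 rad/s. 1 rpm = 0.10471976 rad/s, so 2.141 rpm = 2.141 * 0.10471976 = 0.224205 rad/s. Sum: 0.022602014 + 0.224205 = 0.24680701 rad/s. Result: 0.24680701 rad/s ≈ 0.2468 rad/s (4 s.f.).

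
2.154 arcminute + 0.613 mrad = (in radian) 1 arcminute = 0.00029088821 rad, so 2.154 arcminute = 2.154 * 0.00029088821 = 0.0006265732 rad. 1 mrad = 0.001 rad, so 0.613 mrad = 0.613 * 0.001 = 0.000613 rad. Sum: 0.0006265732 + 0.000613 = 0.0012395732 rad. 0.0012395732 rad = 0.0012395732 radian ≈ 0.00124 radian (4 s.f.). Final answer: 0.00124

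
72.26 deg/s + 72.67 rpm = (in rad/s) 8.871. Check: 1 deg/s = 0.017453293 rad/s, so 72.26 deg/s = 72.26 * 0.017453293 = 1.2611749 rad/s. 1 rpm = 0.10471976 rad/s, so 72.67 rpm = 72.67 * 0.10471976 = 7.6099846 rad/s. Sum: 1.2611749 + 7.6099846 = 8.8711595 rad/s. Result: 8.8711595 rad/s ≈ 8.871 rad/s (4 s.f.).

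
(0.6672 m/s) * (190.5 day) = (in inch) 4.323e+08. Check: 0.6672 m/s is already in m/s. 1 day = 86400 s, so 190.5 day = 190.5 * 86400 = 16459200 s. Combine: 0.6672 m/s * 16459200 s = 10981578 m. 1 inch = 0.0254 m, so 10981578 m = 10981578 / 0.0254 = 4.323456e+08 inch ≈ 4.323e+08 inch (4 s.f.).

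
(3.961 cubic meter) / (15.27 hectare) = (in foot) 3.961 cubic meter = 3.961 m^3. 1 hectare = 10000 m^2, so 15.27 hectare = 15.27 * 10000 = 152700 m^2. Combine: 3.961 m^3 / 152700 m^2 = 2.5939751e-05 m. 1 foot = 0.3048 m, so 2.5939751e-05 m = 2.5939751e-05 / 0.3048 = 8.510417e-05 foot ≈ 8.51e-05 foot (4 s.f.). Final answer: 8.51e-05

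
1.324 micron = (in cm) 0.0001324. Check: 1 micron = 1e-06 m, so 1.324 micron = 1.324 * 1e-06 = 1.324e-06 m. 1 cm = 0.01 m, so 1.324e-06 m = 1.324e-06 / 0.01 = 0.0001324 cm.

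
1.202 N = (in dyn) 1 dyn = 1e-05 N, so 1.202 N = 1.202 / 1e-05 = 120200 dyn ≈ 1.202e+05 dyn (4 s.f.). Final answer: 1.202e+05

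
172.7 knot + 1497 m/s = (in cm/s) 1 knot = 0.51444444 m/s, so 172.7 knot = 172.7 * 0.51444444 = 88.844556 m/s. 1497 m/s is already in m/s. Sum: 88.844556 + 1497 = 1585.8446 m/s. 1 cm/s = 0.01 m/s, so 1585.8446 m/s = 1585.8446 / 0.01 = 158584.46 cm/s ≈ 1.586e+05 cm/s (4 s.f.). Final answer: 1.586e+05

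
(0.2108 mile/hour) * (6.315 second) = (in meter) 0.5951. Check: 1 mile/hour = 0.44704 m/s, so 0.2108 mile/hour = 0.2108 * 0.44704 = 0.094236032 m/s. 6.315 second = 6.315 s. Combine: 0.094236032 m/s * 6.315 s = 0.59510054 m. 0.59510054 m = 0.59510054 meter ≈ 0.5951 meter (4 s.f.).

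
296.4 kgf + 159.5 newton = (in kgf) 312.7. Check: 1 kgf = 9.80665 N, so 296.4 kgf = 296.4 * 9.80665 = 2906.6911 N. 159.5 newton = 159.5 N. Sum: 2906.6911 + 159.5 = 3066.1911 N. 1 kgf = 9.80665 N, so 3066.1911 N = 3066.1911 / 9.80665 = 312.66447 kgf ≈ 312.7 kgf (4 s.f.).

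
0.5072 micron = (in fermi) 5.072e+08. Check: 1 micron = 1e-06 m, so 0.5072 micron = 0.5072 * 1e-06 = 5.072e-07 m. 1 fermi = 1e-15 m, so 5.072e-07 m = 5.072e-07 / 1e-15 = 5.072e+08 fermi.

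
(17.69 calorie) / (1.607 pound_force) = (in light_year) 1.094e-15. Check: 1 calorie = 4.184 J, so 17.69 calorie = 17.69 * 4.184 = 74.01496 J. 1 pound_force = 4.4482216 N, so 1.607 pound_force = 1.607 * 4.4482216 = 7.1482921 N. Combine: 74.01496 J / 7.1482921 N = 10.354216 m. 1 light_year = 9.4607305e+15 m, so 10.354216 m = 10.354216 / 9.4607305e+15 = 1.0944415e-15 light_year ≈ 1.094e-15 light_year (4 s.f.).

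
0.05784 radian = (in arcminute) 0.05784 radian = 0.05784 rad. 1 arcminute = 0.00029088821 rad, so 0.05784 rad = 0.05784 / 0.00029088821 = 198.83927 arcminute ≈ 198.8 arcminute (4 s.f.). Final answer: 198.8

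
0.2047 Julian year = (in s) 1 Julian year = 31557600 s, so 0.2047 Julian year = 0.2047 * 31557600 = 6459840.7 s. Result: 6459840.7 s ≈ 6.46e+06 s (4 s.f.). Final answer: 6.46e+06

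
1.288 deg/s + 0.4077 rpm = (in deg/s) 1 deg/s = 0.017453293 rad/s, so 1.288 deg/s = 1.288 * 0.017453293 = 0.022479841 rad/s. 1 rpm = 0.10471976 rad/s, so 0.4077 rpm = 0.4077 * 0.10471976 = 0.042694244 rad/s. Sum: 0.022479841 + 0.042694244 = 0.065174085 rad/s. 1 deg/s = 0.017453293 rad/s, so 0.065174085 rad/s = 0.065174085 / 0.017453293 = 3.7342 deg/s ≈ 3.734 deg/s (4 s.f.). Final answer: 3.734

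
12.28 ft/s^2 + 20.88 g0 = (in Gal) 2.085e+04. Check: 1 ft/s^2 = 0.3048 m/s^2, so 12.28 ft/s^2 = 12.28 * 0.3048 = 3.742944 m/s^2. 1 g0 = 9.80665 m/s^2, so 20.88 g0 = 20.88 * 9.80665 = 204.76285 m/s^2. Sum: 3.742944 + 204.76285 = 208.5058 m/s^2. 1 Gal = 0.01 m/s^2, so 208.5058 m/s^2 = 208.5058 / 0.01 = 20850.58 Gal ≈ 2.085e+04 Gal (4 s.f.).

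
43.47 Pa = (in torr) 1 torr = 133.32237 Pa, so 43.47 Pa = 43.47 / 133.32237 = 0.32605181 torr ≈ 0.3261 torr (4 s.f.). Final answer: 0.3261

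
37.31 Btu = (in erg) 3.936e+11. Check: 1 Btu = 1055.0559 J, so 37.31 Btu = 37.31 * 1055.0559 = 39364.134 J. 1 erg = 1e-07 J, so 39364.134 J = 39364.134 / 1e-07 = 3.9364134e+11 erg ≈ 3.936e+11 erg (4 s.f.).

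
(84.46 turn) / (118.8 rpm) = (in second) 42.66. Check: 1 turn = 6.2831853 rad, so 84.46 turn = 84.46 * 6.2831853 = 530.67783 rad. 1 rpm = 0.10471976 rad/s, so 118.8 rpm = 118.8 * 0.10471976 = 12.440707 rad/s. Combine: 530.67783 rad / 12.440707 rad/s = 42.656566 s. 42.656566 s = 42.656566 second ≈ 42.66 second (4 s.f.).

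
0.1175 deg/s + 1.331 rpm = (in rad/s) 0.1414. Check: 1 deg/s = 0.017453293 rad/s, so 0.1175 deg/s = 0.1175 * 0.017453293 = 0.0020507619 rad/s. 1 rpm = 0.10471976 rad/s, so 1.331 rpm = 1.331 * 0.10471976 = 0.13938199 rad/s. Sum: 0.0020507619 + 0.13938199 = 0.14143276 rad/s. Result: 0.14143276 rad/s ≈ 0.1414 rad/s (4 s.f.).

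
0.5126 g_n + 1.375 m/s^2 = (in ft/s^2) 1 g_n = 9.80665 m/s^2, so 0.5126 g_n = 0.5126 * 9.80665 = 5.0268888 m/s^2. 1.375 m/s^2 is already in m/s^2. Sum: 5.0268888 + 1.375 = 6.4018888 m/s^2. 1 ft/s^2 = 0.3048 m/s^2, so 6.4018888 m/s^2 = 6.4018888 / 0.3048 = 21.003572 ft/s^2 ≈ 21 ft/s^2 (4 s.f.). Final answer: 21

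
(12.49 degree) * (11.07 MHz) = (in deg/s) 1.383e+08. Check: 1 degree = 0.017453293 rad, so 12.49 degree = 12.49 * 0.017453293 = 0.21799162 rad. 1 MHz = 1000000 Hz, so 11.07 MHz = 11.07 * 1000000 = 11070000 Hz. Combine: 0.21799162 rad * 11070000 Hz = 2413167.3 rad/s. 1 deg/s = 0.017453293 rad/s, so 2413167.3 rad/s = 2413167.3 / 0.017453293 = 1.382643e+08 deg/s ≈ 1.383e+08 deg/s (4 s.f.).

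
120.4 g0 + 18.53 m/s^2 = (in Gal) 1 g0 = 9.80665 m/s^2, so 120.4 g0 = 120.4 * 9.80665 = 1180.7207 m/s^2. 18.53 m/s^2 is already in m/s^2. Sum: 1180.7207 + 18.53 = 1199.2507 m/s^2. 1 Gal = 0.01 m/s^2, so 1199.2507 m/s^2 = 1199.2507 / 0.01 = 119925.07 Gal ≈ 1.199e+05 Gal (4 s.f.). Final answer: 1.199e+05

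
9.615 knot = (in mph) 11.06. Check: 1 knot = 0.51444444 m/s, so 9.615 knot = 9.615 * 0.51444444 = 4.9463833 m/s. 1 mph = 0.44704 m/s, so 4.9463833 m/s = 4.9463833 / 0.44704 = 11.064744 mph ≈ 11.06 mph (4 s.f.).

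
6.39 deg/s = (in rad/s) 0.1115. Check: 1 deg/s = 0.017453293 rad/s, so 6.39 deg/s = 6.39 * 0.017453293 = 0.11152654 rad/s. Result: 0.11152654 rad/s ≈ 0.1115 rad/s (4 s.f.).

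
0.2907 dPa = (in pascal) 0.02907. Check: 1 dPa = 0.1 Pa, so 0.2907 dPa = 0.2907 * 0.1 = 0.02907 Pa. 0.02907 Pa = 0.02907 pascal.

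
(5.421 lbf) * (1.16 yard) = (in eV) 1 lbf = 4.4482216 N, so 5.421 lbf = 5.421 * 4.4482216 = 24.113809 N. 1 yard = 0.9144 m, so 1.16 yard = 1.16 * 0.9144 = 1.060704 m. Combine: 24.113809 N * 1.060704 m = 25.577614 J. 1 eV = 1.6021766e-19 J, so 25.577614 J = 25.577614 / 1.6021766e-19 = 1.5964291e+20 eV ≈ 1.596e+20 eV (4 s.f.). Final answer: 1.596e+20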